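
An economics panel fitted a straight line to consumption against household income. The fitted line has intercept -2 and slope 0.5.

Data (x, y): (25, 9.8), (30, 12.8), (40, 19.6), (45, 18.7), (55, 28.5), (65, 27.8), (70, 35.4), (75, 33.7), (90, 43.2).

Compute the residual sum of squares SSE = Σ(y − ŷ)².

x=25: ŷ = -2 + 0.5·25 = 10.5; e = 9.8 − 10.5 = -0.7
x=30: ŷ = -2 + 0.5·30 = 13; e = 12.8 − 13 = -0.2
x=40: ŷ = -2 + 0.5·40 = 18; e = 19.6 − 18 = 1.6
x=45: ŷ = -2 + 0.5·45 = 20.5; e = 18.7 − 20.5 = -1.8
x=55: ŷ = -2 + 0.5·55 = 25.5; e = 28.5 − 25.5 = 3
x=65: ŷ = -2 + 0.5·65 = 30.5; e = 27.8 − 30.5 = -2.7
x=70: ŷ = -2 + 0.5·70 = 33; e = 35.4 − 33 = 2.4
x=75: ŷ = -2 + 0.5·75 = 35.5; e = 33.7 − 35.5 = -1.8
x=90: ŷ = -2 + 0.5·90 = 43; e = 43.2 − 43 = 0.2
SSE = 0.49 + 0.04 + 2.56 + 3.24 + 9 + 7.29 + 5.76 + 3.24 + 0.04 = 31.66

SSE = 31.66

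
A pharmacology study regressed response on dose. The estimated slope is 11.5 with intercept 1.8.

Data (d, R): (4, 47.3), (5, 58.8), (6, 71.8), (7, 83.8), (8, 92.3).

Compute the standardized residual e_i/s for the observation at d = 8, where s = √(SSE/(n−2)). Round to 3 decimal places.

-1.061

d=4: R̂ = 1.8 + 11.5·4 = 47.8; e = 47.3 − 47.8 = -0.5
d=5: R̂ = 1.8 + 11.5·5 = 59.3; e = 58.8 − 59.3 = -0.5
d=6: R̂ = 1.8 + 11.5·6 = 70.8; e = 71.8 − 70.8 = 1
d=7: R̂ = 1.8 + 11.5·7 = 82.3; e = 83.8 − 82.3 = 1.5
d=8: R̂ = 1.8 + 11.5·8 = 93.8; e = 92.3 − 93.8 = -1.5
SSE = 0.25 + 0.25 + 1 + 2.25 + 2.25 = 6
s = √(6/3) = 1.41421
e/s = -1.5 / 1.41421 = -1.061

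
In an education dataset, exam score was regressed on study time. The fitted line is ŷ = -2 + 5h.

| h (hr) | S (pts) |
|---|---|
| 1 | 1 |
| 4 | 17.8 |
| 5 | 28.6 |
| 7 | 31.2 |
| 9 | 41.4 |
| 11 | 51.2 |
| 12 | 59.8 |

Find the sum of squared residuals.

h=1: ŷ = -2 + 5·1 = 3; e = 1 − 3 = -2
h=4: ŷ = -2 + 5·4 = 18; e = 17.8 − 18 = -0.2
h=5: ŷ = -2 + 5·5 = 23; e = 28.6 − 23 = 5.6
h=7: ŷ = -2 + 5·7 = 33; e = 31.2 − 33 = -1.8
h=9: ŷ = -2 + 5·9 = 43; e = 41.4 − 43 = -1.6
h=11: ŷ = -2 + 5·11 = 53; e = 51.2 − 53 = -1.8
h=12: ŷ = -2 + 5·12 = 58; e = 59.8 − 58 = 1.8
SSE = 4 + 0.04 + 31.36 + 3.24 + 2.56 + 3.24 + 3.24 = 47.68

SSE = 47.68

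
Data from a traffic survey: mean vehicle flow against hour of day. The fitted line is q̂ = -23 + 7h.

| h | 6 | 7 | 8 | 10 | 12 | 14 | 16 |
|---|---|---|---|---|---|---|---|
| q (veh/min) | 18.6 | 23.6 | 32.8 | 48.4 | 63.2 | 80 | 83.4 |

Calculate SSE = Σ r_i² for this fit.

h=6: q̂ = -23 + 7·6 = 19; r = 18.6 − 19 = -0.4
h=7: q̂ = -23 + 7·7 = 26; r = 23.6 − 26 = -2.4
h=8: q̂ = -23 + 7·8 = 33; r = 32.8 − 33 = -0.2
h=10: q̂ = -23 + 7·10 = 47; r = 48.4 − 47 = 1.4
h=12: q̂ = -23 + 7·12 = 61; r = 63.2 − 61 = 2.2
h=14: q̂ = -23 + 7·14 = 75; r = 80 − 75 = 5
h=16: q̂ = -23 + 7·16 = 89; r = 83.4 − 89 = -5.6
SSE = 0.16 + 5.76 + 0.04 + 1.96 + 4.84 + 25 + 31.36 = 69.12

SSE = 69.12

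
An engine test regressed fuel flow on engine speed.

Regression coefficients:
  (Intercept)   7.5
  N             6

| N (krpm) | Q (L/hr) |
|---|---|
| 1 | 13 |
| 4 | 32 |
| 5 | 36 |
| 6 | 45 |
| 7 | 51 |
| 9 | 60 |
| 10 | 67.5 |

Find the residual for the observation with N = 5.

ŷ = 7.5 + 6·5 = 37.5
e = 36 − 37.5 = -1.5

e = -1.5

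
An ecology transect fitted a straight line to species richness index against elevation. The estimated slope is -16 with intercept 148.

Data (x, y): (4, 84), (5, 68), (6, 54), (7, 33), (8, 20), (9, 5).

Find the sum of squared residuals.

x=4: ŷ = 148 − 16·4 = 84; e = 84 − 84 = 0
x=5: ŷ = 148 − 16·5 = 68; e = 68 − 68 = 0
x=6: ŷ = 148 − 16·6 = 52; e = 54 − 52 = 2
x=7: ŷ = 148 − 16·7 = 36; e = 33 − 36 = -3
x=8: ŷ = 148 − 16·8 = 20; e = 20 − 20 = 0
x=9: ŷ = 148 − 16·9 = 4; e = 5 − 4 = 1
SSE = 0 + 0 + 4 + 9 + 0 + 1 = 14

SSE = 14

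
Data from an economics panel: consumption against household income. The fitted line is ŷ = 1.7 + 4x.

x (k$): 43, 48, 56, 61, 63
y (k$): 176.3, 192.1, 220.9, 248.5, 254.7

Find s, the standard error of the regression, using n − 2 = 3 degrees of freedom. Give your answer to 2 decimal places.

s = 3.71

x=43: ŷ = 1.7 + 4·43 = 173.7; e = 176.3 − 173.7 = 2.6
x=48: ŷ = 1.7 + 4·48 = 193.7; e = 192.1 − 193.7 = -1.6
x=56: ŷ = 1.7 + 4·56 = 225.7; e = 220.9 − 225.7 = -4.8
x=61: ŷ = 1.7 + 4·61 = 245.7; e = 248.5 − 245.7 = 2.8
x=63: ŷ = 1.7 + 4·63 = 253.7; e = 254.7 − 253.7 = 1
SSE = 6.76 + 2.56 + 23.04 + 7.84 + 1 = 41.2
s = √(41.2/3) = √13.7333 ≈ 3.71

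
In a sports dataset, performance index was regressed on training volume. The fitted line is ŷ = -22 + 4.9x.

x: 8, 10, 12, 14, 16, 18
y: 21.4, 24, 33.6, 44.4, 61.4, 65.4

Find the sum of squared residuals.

x=8: ŷ = -22 + 4.9·8 = 17.2; r = 21.4 − 17.2 = 4.2
x=10: ŷ = -22 + 4.9·10 = 27; r = 24 − 27 = -3
x=12: ŷ = -22 + 4.9·12 = 36.8; r = 33.6 − 36.8 = -3.2
x=14: ŷ = -22 + 4.9·14 = 46.6; r = 44.4 − 46.6 = -2.2
x=16: ŷ = -22 + 4.9·16 = 56.4; r = 61.4 − 56.4 = 5
x=18: ŷ = -22 + 4.9·18 = 66.2; r = 65.4 − 66.2 = -0.8
SSE = 17.64 + 9 + 10.24 + 4.84 + 25 + 0.64 = 67.36

SSE = 67.36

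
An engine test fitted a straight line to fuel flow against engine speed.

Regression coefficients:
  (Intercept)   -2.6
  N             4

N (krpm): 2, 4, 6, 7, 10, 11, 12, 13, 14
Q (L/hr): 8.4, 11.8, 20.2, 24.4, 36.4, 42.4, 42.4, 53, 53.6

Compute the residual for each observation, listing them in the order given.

N=2: Q̂ = -2.6 + 4·2 = 5.4; r = 8.4 − 5.4 = 3
N=4: Q̂ = -2.6 + 4·4 = 13.4; r = 11.8 − 13.4 = -1.6
N=6: Q̂ = -2.6 + 4·6 = 21.4; r = 20.2 − 21.4 = -1.2
N=7: Q̂ = -2.6 + 4·7 = 25.4; r = 24.4 − 25.4 = -1
N=10: Q̂ = -2.6 + 4·10 = 37.4; r = 36.4 − 37.4 = -1
N=11: Q̂ = -2.6 + 4·11 = 41.4; r = 42.4 − 41.4 = 1
N=12: Q̂ = -2.6 + 4·12 = 45.4; r = 42.4 − 45.4 = -3
N=13: Q̂ = -2.6 + 4·13 = 49.4; r = 53 − 49.4 = 3.6
N=14: Q̂ = -2.6 + 4·14 = 53.4; r = 53.6 − 53.4 = 0.2

3, -1.6, -1.2, -1, -1, 1, -3, 3.6, 0.2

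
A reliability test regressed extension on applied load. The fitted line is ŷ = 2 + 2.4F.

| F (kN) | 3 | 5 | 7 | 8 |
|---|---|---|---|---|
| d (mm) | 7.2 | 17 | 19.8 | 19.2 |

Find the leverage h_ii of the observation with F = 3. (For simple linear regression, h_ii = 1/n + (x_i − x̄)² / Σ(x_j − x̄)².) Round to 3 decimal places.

h = 0.763

F̄ = (3 + 5 + 7 + 8)/4 = 5.75
Σ(F − F̄)² = 7.5625 + 0.5625 + 1.5625 + 5.0625 = 14.75
h = 1/4 + (-2.75)²/14.75 = 0.25 + 0.512712 = 0.763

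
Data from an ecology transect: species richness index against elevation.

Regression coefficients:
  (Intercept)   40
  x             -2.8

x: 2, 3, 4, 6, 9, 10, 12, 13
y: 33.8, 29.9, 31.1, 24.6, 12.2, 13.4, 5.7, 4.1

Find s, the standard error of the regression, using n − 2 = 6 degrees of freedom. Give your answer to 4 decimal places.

s = 1.8239

x=2: ŷ = 40 − 2.8·2 = 34.4; e = 33.8 − 34.4 = -0.6
x=3: ŷ = 40 − 2.8·3 = 31.6; e = 29.9 − 31.6 = -1.7
x=4: ŷ = 40 − 2.8·4 = 28.8; e = 31.1 − 28.8 = 2.3
x=6: ŷ = 40 − 2.8·6 = 23.2; e = 24.6 − 23.2 = 1.4
x=9: ŷ = 40 − 2.8·9 = 14.8; e = 12.2 − 14.8 = -2.6
x=10: ŷ = 40 − 2.8·10 = 12; e = 13.4 − 12 = 1.4
x=12: ŷ = 40 − 2.8·12 = 6.4; e = 5.7 − 6.4 = -0.7
x=13: ŷ = 40 − 2.8·13 = 3.6; e = 4.1 − 3.6 = 0.5
SSE = 0.36 + 2.89 + 5.29 + 1.96 + 6.76 + 1.96 + 0.49 + 0.25 = 19.96
s = √(19.96/6) = √3.32667 ≈ 1.8239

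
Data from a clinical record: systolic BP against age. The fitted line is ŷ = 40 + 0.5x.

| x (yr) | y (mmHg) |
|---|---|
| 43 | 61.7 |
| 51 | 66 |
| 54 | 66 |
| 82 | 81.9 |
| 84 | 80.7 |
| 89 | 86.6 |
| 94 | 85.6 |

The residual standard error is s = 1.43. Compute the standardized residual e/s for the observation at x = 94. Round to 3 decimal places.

-0.979

ŷ = 40 + 0.5·94 = 87
e = 85.6 − 87 = -1.4
e/s = -1.4 / 1.43 = -0.979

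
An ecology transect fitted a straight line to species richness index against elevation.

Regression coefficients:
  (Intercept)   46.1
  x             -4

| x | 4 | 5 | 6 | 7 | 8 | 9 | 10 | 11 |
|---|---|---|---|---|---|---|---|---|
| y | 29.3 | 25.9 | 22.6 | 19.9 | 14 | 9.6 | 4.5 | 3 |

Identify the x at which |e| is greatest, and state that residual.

x=4: ŷ = 46.1 − 4·4 = 30.1; e = 29.3 − 30.1 = -0.8
x=5: ŷ = 46.1 − 4·5 = 26.1; e = 25.9 − 26.1 = -0.2
x=6: ŷ = 46.1 − 4·6 = 22.1; e = 22.6 − 22.1 = 0.5
x=7: ŷ = 46.1 − 4·7 = 18.1; e = 19.9 − 18.1 = 1.8
x=8: ŷ = 46.1 − 4·8 = 14.1; e = 14 − 14.1 = -0.1
x=9: ŷ = 46.1 − 4·9 = 10.1; e = 9.6 − 10.1 = -0.5
x=10: ŷ = 46.1 − 4·10 = 6.1; e = 4.5 − 6.1 = -1.6
x=11: ŷ = 46.1 − 4·11 = 2.1; e = 3 − 2.1 = 0.9
Largest |e| is 1.8 at x = 7, residual 1.8.

x = 7, e = 1.8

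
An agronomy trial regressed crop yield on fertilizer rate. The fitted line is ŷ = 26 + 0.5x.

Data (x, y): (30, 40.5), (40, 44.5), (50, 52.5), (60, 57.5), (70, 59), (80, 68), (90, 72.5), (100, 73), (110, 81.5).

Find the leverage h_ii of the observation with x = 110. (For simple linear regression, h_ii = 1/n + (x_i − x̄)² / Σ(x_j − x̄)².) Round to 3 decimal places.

h = 0.378

x̄ = (30 + 40 + 50 + 60 + 70 + 80 + 90 + 100 + 110)/9 = 70
Σ(x − x̄)² = 1600 + 900 + 400 + 100 + 0 + 100 + 400 + 900 + 1600 = 6000
h = 1/9 + (40)²/6000 = 0.111111 + 0.266667 = 0.378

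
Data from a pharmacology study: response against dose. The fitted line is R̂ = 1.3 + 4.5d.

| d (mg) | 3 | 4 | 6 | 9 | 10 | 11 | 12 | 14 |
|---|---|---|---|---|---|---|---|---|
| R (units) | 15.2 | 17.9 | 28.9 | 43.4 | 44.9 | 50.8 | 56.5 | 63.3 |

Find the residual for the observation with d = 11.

R̂ = 1.3 + 4.5·11 = 50.8
e = 50.8 − 50.8 = 0

e = 0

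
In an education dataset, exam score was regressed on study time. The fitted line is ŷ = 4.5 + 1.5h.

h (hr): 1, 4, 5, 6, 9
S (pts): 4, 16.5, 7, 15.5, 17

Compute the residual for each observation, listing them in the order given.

h=1: ŷ = 4.5 + 1.5·1 = 6; r = 4 − 6 = -2
h=4: ŷ = 4.5 + 1.5·4 = 10.5; r = 16.5 − 10.5 = 6
h=5: ŷ = 4.5 + 1.5·5 = 12; r = 7 − 12 = -5
h=6: ŷ = 4.5 + 1.5·6 = 13.5; r = 15.5 − 13.5 = 2
h=9: ŷ = 4.5 + 1.5·9 = 18; r = 17 − 18 = -1

-2, 6, -5, 2, -1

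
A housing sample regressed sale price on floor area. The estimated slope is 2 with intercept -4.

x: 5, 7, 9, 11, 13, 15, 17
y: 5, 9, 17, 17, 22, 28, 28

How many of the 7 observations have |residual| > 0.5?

x=5: ŷ = -4 + 2·5 = 6; r = 5 − 6 = -1
x=7: ŷ = -4 + 2·7 = 10; r = 9 − 10 = -1
x=9: ŷ = -4 + 2·9 = 14; r = 17 − 14 = 3
x=11: ŷ = -4 + 2·11 = 18; r = 17 − 18 = -1
x=13: ŷ = -4 + 2·13 = 22; r = 22 − 22 = 0
x=15: ŷ = -4 + 2·15 = 26; r = 28 − 26 = 2
x=17: ŷ = -4 + 2·17 = 30; r = 28 − 30 = -2
|r| > 0.5: x=5 (|r|=1), x=7 (|r|=1), x=9 (|r|=3), x=11 (|r|=1), x=15 (|r|=2), x=17 (|r|=2) → 6

6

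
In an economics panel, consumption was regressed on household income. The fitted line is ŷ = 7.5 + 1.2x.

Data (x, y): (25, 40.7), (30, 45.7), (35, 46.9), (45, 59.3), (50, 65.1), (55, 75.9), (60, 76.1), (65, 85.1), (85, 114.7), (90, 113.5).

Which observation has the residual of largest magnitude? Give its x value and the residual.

x=25: ŷ = 7.5 + 1.2·25 = 37.5; r = 40.7 − 37.5 = 3.2
x=30: ŷ = 7.5 + 1.2·30 = 43.5; r = 45.7 − 43.5 = 2.2
x=35: ŷ = 7.5 + 1.2·35 = 49.5; r = 46.9 − 49.5 = -2.6
x=45: ŷ = 7.5 + 1.2·45 = 61.5; r = 59.3 − 61.5 = -2.2
x=50: ŷ = 7.5 + 1.2·50 = 67.5; r = 65.1 − 67.5 = -2.4
x=55: ŷ = 7.5 + 1.2·55 = 73.5; r = 75.9 − 73.5 = 2.4
x=60: ŷ = 7.5 + 1.2·60 = 79.5; r = 76.1 − 79.5 = -3.4
x=65: ŷ = 7.5 + 1.2·65 = 85.5; r = 85.1 − 85.5 = -0.4
x=85: ŷ = 7.5 + 1.2·85 = 109.5; r = 114.7 − 109.5 = 5.2
x=90: ŷ = 7.5 + 1.2·90 = 115.5; r = 113.5 − 115.5 = -2
Largest |r| is 5.2 at x = 85, residual 5.2.

x = 85, r = 5.2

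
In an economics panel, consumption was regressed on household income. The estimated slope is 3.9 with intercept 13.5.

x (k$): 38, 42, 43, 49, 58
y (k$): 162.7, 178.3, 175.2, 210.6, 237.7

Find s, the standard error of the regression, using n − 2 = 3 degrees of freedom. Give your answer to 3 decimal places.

x=38: ŷ = 13.5 + 3.9·38 = 161.7; e = 162.7 − 161.7 = 1
x=42: ŷ = 13.5 + 3.9·42 = 177.3; e = 178.3 − 177.3 = 1
x=43: ŷ = 13.5 + 3.9·43 = 181.2; e = 175.2 − 181.2 = -6
x=49: ŷ = 13.5 + 3.9·49 = 204.6; e = 210.6 − 204.6 = 6
x=58: ŷ = 13.5 + 3.9·58 = 239.7; e = 237.7 − 239.7 = -2
SSE = 1 + 1 + 36 + 36 + 4 = 78
s = √(78/3) = √26 ≈ 5.099

s = 5.099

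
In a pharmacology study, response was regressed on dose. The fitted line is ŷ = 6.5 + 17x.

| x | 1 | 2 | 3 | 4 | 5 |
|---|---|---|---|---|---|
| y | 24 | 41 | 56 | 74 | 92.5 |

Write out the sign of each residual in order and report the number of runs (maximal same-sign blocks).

3 runs

x=1: ŷ = 6.5 + 17·1 = 23.5; e = 24 − 23.5 = 0.5
x=2: ŷ = 6.5 + 17·2 = 40.5; e = 41 − 40.5 = 0.5
x=3: ŷ = 6.5 + 17·3 = 57.5; e = 56 − 57.5 = -1.5
x=4: ŷ = 6.5 + 17·4 = 74.5; e = 74 − 74.5 = -0.5
x=5: ŷ = 6.5 + 17·5 = 91.5; e = 92.5 − 91.5 = 1
Signs: + + − − +
Runs: +×2, −×2, +×1 → 3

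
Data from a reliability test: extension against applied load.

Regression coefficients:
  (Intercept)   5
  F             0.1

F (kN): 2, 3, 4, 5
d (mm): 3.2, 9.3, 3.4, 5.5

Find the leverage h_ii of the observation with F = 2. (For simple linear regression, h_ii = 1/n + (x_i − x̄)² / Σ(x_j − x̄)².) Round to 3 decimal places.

h = 0.700

F̄ = (2 + 3 + 4 + 5)/4 = 3.5
Σ(F − F̄)² = 2.25 + 0.25 + 0.25 + 2.25 = 5
h = 1/4 + (-1.5)²/5 = 0.25 + 0.45 = 0.700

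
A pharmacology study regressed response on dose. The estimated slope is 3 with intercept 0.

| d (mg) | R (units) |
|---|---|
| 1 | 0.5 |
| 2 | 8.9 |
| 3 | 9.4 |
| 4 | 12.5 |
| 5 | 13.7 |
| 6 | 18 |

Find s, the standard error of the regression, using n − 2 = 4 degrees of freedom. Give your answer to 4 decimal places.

s = 2.0469

d=1: R̂ = 3·1 = 3; e = 0.5 − 3 = -2.5
d=2: R̂ = 3·2 = 6; e = 8.9 − 6 = 2.9
d=3: R̂ = 3·3 = 9; e = 9.4 − 9 = 0.4
d=4: R̂ = 3·4 = 12; e = 12.5 − 12 = 0.5
d=5: R̂ = 3·5 = 15; e = 13.7 − 15 = -1.3
d=6: R̂ = 3·6 = 18; e = 18 − 18 = 0
SSE = 6.25 + 8.41 + 0.16 + 0.25 + 1.69 + 0 = 16.76
s = √(16.76/4) = √4.19 ≈ 2.0469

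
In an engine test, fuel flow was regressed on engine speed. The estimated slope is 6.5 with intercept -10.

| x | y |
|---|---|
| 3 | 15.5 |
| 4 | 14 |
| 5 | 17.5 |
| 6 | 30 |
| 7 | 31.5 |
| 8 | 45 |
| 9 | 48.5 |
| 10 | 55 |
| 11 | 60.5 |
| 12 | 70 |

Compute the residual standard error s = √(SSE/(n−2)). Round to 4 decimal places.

s = 3.4641

x=3: ŷ = -10 + 6.5·3 = 9.5; e = 15.5 − 9.5 = 6
x=4: ŷ = -10 + 6.5·4 = 16; e = 14 − 16 = -2
x=5: ŷ = -10 + 6.5·5 = 22.5; e = 17.5 − 22.5 = -5
x=6: ŷ = -10 + 6.5·6 = 29; e = 30 − 29 = 1
x=7: ŷ = -10 + 6.5·7 = 35.5; e = 31.5 − 35.5 = -4
x=8: ŷ = -10 + 6.5·8 = 42; e = 45 − 42 = 3
x=9: ŷ = -10 + 6.5·9 = 48.5; e = 48.5 − 48.5 = 0
x=10: ŷ = -10 + 6.5·10 = 55; e = 55 − 55 = 0
x=11: ŷ = -10 + 6.5·11 = 61.5; e = 60.5 − 61.5 = -1
x=12: ŷ = -10 + 6.5·12 = 68; e = 70 − 68 = 2
SSE = 36 + 4 + 25 + 1 + 16 + 9 + 0 + 0 + 1 + 4 = 96
s = √(96/8) = √12 ≈ 3.4641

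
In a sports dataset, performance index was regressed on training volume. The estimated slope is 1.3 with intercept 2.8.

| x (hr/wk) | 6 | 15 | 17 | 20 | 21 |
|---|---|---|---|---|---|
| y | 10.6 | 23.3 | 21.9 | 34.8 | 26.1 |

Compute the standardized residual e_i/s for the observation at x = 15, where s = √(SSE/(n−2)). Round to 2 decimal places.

x=6: ŷ = 2.8 + 1.3·6 = 10.6; e = 10.6 − 10.6 = 0
x=15: ŷ = 2.8 + 1.3·15 = 22.3; e = 23.3 − 22.3 = 1
x=17: ŷ = 2.8 + 1.3·17 = 24.9; e = 21.9 − 24.9 = -3
x=20: ŷ = 2.8 + 1.3·20 = 28.8; e = 34.8 − 28.8 = 6
x=21: ŷ = 2.8 + 1.3·21 = 30.1; e = 26.1 − 30.1 = -4
SSE = 0 + 1 + 9 + 36 + 16 = 62
s = √(62/3) = 4.54606
e/s = 1 / 4.54606 = 0.22

0.22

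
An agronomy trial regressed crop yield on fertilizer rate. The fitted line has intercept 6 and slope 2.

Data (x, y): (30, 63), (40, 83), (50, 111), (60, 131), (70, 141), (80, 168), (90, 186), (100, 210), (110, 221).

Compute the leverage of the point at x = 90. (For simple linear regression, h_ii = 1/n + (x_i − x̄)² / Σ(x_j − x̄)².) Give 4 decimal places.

h = 0.1778

x̄ = (30 + 40 + 50 + 60 + 70 + 80 + 90 + 100 + 110)/9 = 70
Σ(x − x̄)² = 1600 + 900 + 400 + 100 + 0 + 100 + 400 + 900 + 1600 = 6000
h = 1/9 + (20)²/6000 = 0.111111 + 0.0666667 = 0.1778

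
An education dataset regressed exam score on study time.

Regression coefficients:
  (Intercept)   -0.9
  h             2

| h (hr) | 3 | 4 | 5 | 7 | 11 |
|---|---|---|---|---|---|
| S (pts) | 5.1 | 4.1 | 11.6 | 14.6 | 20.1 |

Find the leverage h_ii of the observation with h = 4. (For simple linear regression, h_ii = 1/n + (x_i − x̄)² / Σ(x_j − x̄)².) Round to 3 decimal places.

h̄ = (3 + 4 + 5 + 7 + 11)/5 = 6
Σ(h − h̄)² = 9 + 4 + 1 + 1 + 25 = 40
h = 1/5 + (-2)²/40 = 0.2 + 0.1 = 0.300

h = 0.300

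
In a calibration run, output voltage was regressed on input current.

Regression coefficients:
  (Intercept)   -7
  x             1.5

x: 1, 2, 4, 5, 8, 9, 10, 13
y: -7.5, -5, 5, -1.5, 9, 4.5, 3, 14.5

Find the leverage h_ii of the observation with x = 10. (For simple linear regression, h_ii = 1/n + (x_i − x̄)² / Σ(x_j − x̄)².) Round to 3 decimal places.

h = 0.225

x̄ = (1 + 2 + 4 + 5 + 8 + 9 + 10 + 13)/8 = 6.5
Σ(x − x̄)² = 30.25 + 20.25 + 6.25 + 2.25 + 2.25 + 6.25 + 12.25 + 42.25 = 122
h = 1/8 + (3.5)²/122 = 0.125 + 0.10041 = 0.225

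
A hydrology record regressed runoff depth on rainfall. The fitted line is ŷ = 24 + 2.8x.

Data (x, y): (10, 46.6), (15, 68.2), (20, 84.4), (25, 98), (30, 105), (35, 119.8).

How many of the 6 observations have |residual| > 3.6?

x=10: ŷ = 24 + 2.8·10 = 52; e = 46.6 − 52 = -5.4
x=15: ŷ = 24 + 2.8·15 = 66; e = 68.2 − 66 = 2.2
x=20: ŷ = 24 + 2.8·20 = 80; e = 84.4 − 80 = 4.4
x=25: ŷ = 24 + 2.8·25 = 94; e = 98 − 94 = 4
x=30: ŷ = 24 + 2.8·30 = 108; e = 105 − 108 = -3
x=35: ŷ = 24 + 2.8·35 = 122; e = 119.8 − 122 = -2.2
|e| > 3.6: x=10 (|e|=5.4), x=20 (|e|=4.4), x=25 (|e|=4) → 3

3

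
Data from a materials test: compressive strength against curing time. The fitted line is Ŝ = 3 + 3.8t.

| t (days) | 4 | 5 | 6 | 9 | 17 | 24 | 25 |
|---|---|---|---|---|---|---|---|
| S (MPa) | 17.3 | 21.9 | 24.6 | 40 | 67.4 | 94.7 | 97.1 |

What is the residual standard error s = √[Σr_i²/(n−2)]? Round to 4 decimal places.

s = 1.4967

t=4: Ŝ = 3 + 3.8·4 = 18.2; r = 17.3 − 18.2 = -0.9
t=5: Ŝ = 3 + 3.8·5 = 22; r = 21.9 − 22 = -0.1
t=6: Ŝ = 3 + 3.8·6 = 25.8; r = 24.6 − 25.8 = -1.2
t=9: Ŝ = 3 + 3.8·9 = 37.2; r = 40 − 37.2 = 2.8
t=17: Ŝ = 3 + 3.8·17 = 67.6; r = 67.4 − 67.6 = -0.2
t=24: Ŝ = 3 + 3.8·24 = 94.2; r = 94.7 − 94.2 = 0.5
t=25: Ŝ = 3 + 3.8·25 = 98; r = 97.1 − 98 = -0.9
SSE = 0.81 + 0.01 + 1.44 + 7.84 + 0.04 + 0.25 + 0.81 = 11.2
s = √(11.2/5) = √2.24 ≈ 1.4967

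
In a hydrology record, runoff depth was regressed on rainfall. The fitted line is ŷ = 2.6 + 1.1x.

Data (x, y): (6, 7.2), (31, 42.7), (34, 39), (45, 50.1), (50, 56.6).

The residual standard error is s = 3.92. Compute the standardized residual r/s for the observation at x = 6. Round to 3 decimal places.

-0.510

ŷ = 2.6 + 1.1·6 = 9.2
r = 7.2 − 9.2 = -2
r/s = -2 / 3.92 = -0.510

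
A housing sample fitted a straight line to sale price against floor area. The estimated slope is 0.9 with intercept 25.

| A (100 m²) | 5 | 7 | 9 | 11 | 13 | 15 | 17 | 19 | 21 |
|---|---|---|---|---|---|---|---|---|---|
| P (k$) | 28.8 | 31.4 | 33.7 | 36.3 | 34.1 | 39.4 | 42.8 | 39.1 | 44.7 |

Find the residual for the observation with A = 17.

e = 2.5

P̂ = 25 + 0.9·17 = 40.3
e = 42.8 − 40.3 = 2.5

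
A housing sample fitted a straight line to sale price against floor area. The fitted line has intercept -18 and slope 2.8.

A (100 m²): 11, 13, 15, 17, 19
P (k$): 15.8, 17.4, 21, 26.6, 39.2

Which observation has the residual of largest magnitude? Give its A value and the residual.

A=11: P̂ = -18 + 2.8·11 = 12.8; r = 15.8 − 12.8 = 3
A=13: P̂ = -18 + 2.8·13 = 18.4; r = 17.4 − 18.4 = -1
A=15: P̂ = -18 + 2.8·15 = 24; r = 21 − 24 = -3
A=17: P̂ = -18 + 2.8·17 = 29.6; r = 26.6 − 29.6 = -3
A=19: P̂ = -18 + 2.8·19 = 35.2; r = 39.2 − 35.2 = 4
Largest |r| is 4 at A = 19, residual 4.

A = 19, r = 4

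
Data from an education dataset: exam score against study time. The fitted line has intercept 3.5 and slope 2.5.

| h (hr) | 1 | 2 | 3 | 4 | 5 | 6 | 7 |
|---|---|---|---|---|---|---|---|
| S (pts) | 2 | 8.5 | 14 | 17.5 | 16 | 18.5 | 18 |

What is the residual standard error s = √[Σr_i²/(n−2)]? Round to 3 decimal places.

s = 3.162

h=1: ŷ = 3.5 + 2.5·1 = 6; r = 2 − 6 = -4
h=2: ŷ = 3.5 + 2.5·2 = 8.5; r = 8.5 − 8.5 = 0
h=3: ŷ = 3.5 + 2.5·3 = 11; r = 14 − 11 = 3
h=4: ŷ = 3.5 + 2.5·4 = 13.5; r = 17.5 − 13.5 = 4
h=5: ŷ = 3.5 + 2.5·5 = 16; r = 16 − 16 = 0
h=6: ŷ = 3.5 + 2.5·6 = 18.5; r = 18.5 − 18.5 = 0
h=7: ŷ = 3.5 + 2.5·7 = 21; r = 18 − 21 = -3
SSE = 16 + 0 + 9 + 16 + 0 + 0 + 9 = 50
s = √(50/5) = √10 ≈ 3.162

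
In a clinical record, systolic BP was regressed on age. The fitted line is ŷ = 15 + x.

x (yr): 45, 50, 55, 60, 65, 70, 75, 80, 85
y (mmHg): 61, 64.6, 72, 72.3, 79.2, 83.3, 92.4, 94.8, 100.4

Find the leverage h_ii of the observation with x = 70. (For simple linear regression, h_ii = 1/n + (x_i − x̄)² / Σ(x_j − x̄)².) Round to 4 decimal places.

h = 0.1278

x̄ = (45 + 50 + 55 + 60 + 65 + 70 + 75 + 80 + 85)/9 = 65
Σ(x − x̄)² = 400 + 225 + 100 + 25 + 0 + 25 + 100 + 225 + 400 = 1500
h = 1/9 + (5)²/1500 = 0.111111 + 0.0166667 = 0.1278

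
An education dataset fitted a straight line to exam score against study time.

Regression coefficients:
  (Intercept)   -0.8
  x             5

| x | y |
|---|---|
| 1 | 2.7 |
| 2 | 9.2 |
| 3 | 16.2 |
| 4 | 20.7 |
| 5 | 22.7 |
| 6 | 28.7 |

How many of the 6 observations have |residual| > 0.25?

5

x=1: ŷ = -0.8 + 5·1 = 4.2; e = 2.7 − 4.2 = -1.5
x=2: ŷ = -0.8 + 5·2 = 9.2; e = 9.2 − 9.2 = 0
x=3: ŷ = -0.8 + 5·3 = 14.2; e = 16.2 − 14.2 = 2
x=4: ŷ = -0.8 + 5·4 = 19.2; e = 20.7 − 19.2 = 1.5
x=5: ŷ = -0.8 + 5·5 = 24.2; e = 22.7 − 24.2 = -1.5
x=6: ŷ = -0.8 + 5·6 = 29.2; e = 28.7 − 29.2 = -0.5
|e| > 0.25: x=1 (|e|=1.5), x=3 (|e|=2), x=4 (|e|=1.5), x=5 (|e|=1.5), x=6 (|e|=0.5) → 5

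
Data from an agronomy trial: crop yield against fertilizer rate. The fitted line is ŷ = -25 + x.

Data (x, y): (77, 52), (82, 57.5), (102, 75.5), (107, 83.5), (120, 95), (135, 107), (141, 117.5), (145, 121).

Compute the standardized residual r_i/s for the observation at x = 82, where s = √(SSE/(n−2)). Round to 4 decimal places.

x=77: ŷ = -25 + 77 = 52; r = 52 − 52 = 0
x=82: ŷ = -25 + 82 = 57; r = 57.5 − 57 = 0.5
x=102: ŷ = -25 + 102 = 77; r = 75.5 − 77 = -1.5
x=107: ŷ = -25 + 107 = 82; r = 83.5 − 82 = 1.5
x=120: ŷ = -25 + 120 = 95; r = 95 − 95 = 0
x=135: ŷ = -25 + 135 = 110; r = 107 − 110 = -3
x=141: ŷ = -25 + 141 = 116; r = 117.5 − 116 = 1.5
x=145: ŷ = -25 + 145 = 120; r = 121 − 120 = 1
SSE = 0 + 0.25 + 2.25 + 2.25 + 0 + 9 + 2.25 + 1 = 17
s = √(17/6) = 1.68325
r/s = 0.5 / 1.68325 = 0.2970

0.2970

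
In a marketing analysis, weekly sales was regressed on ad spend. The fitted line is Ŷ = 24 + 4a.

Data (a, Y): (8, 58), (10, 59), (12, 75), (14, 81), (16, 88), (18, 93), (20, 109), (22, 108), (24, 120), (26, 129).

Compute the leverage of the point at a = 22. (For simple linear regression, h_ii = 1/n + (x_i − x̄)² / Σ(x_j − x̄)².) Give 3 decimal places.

h = 0.176

ā = (8 + 10 + 12 + 14 + 16 + 18 + 20 + 22 + 24 + 26)/10 = 17
Σ(a − ā)² = 81 + 49 + 25 + 9 + 1 + 1 + 9 + 25 + 49 + 81 = 330
h = 1/10 + (5)²/330 = 0.1 + 0.0757576 = 0.176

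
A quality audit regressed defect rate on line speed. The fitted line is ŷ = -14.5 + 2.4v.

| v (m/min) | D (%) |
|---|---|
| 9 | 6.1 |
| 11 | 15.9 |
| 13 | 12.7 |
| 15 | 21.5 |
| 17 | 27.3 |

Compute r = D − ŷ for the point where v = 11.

r = 4

ŷ = -14.5 + 2.4·11 = 11.9
r = 15.9 − 11.9 = 4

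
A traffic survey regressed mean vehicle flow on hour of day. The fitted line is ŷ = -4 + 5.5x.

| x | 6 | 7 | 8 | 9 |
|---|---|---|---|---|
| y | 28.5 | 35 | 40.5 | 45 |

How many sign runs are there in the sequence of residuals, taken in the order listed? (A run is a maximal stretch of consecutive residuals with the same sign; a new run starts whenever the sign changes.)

x=6: ŷ = -4 + 5.5·6 = 29; e = 28.5 − 29 = -0.5
x=7: ŷ = -4 + 5.5·7 = 34.5; e = 35 − 34.5 = 0.5
x=8: ŷ = -4 + 5.5·8 = 40; e = 40.5 − 40 = 0.5
x=9: ŷ = -4 + 5.5·9 = 45.5; e = 45 − 45.5 = -0.5
Signs: − + + −
Runs: −×1, +×2, −×1 → 3

3 runs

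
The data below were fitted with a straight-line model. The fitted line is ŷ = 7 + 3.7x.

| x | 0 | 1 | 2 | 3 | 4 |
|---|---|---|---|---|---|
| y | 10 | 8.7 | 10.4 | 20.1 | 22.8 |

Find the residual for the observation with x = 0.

ŷ = 7 + 3.7·0 = 7
r = 10 − 7 = 3

r = 3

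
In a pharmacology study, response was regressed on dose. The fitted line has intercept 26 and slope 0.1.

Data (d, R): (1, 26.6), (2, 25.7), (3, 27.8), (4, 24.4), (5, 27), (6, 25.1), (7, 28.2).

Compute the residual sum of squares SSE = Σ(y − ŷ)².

d=1: ŷ = 26 + 0.1·1 = 26.1; e = 26.6 − 26.1 = 0.5
d=2: ŷ = 26 + 0.1·2 = 26.2; e = 25.7 − 26.2 = -0.5
d=3: ŷ = 26 + 0.1·3 = 26.3; e = 27.8 − 26.3 = 1.5
d=4: ŷ = 26 + 0.1·4 = 26.4; e = 24.4 − 26.4 = -2
d=5: ŷ = 26 + 0.1·5 = 26.5; e = 27 − 26.5 = 0.5
d=6: ŷ = 26 + 0.1·6 = 26.6; e = 25.1 − 26.6 = -1.5
d=7: ŷ = 26 + 0.1·7 = 26.7; e = 28.2 − 26.7 = 1.5
SSE = 0.25 + 0.25 + 2.25 + 4 + 0.25 + 2.25 + 2.25 = 11.5

SSE = 11.5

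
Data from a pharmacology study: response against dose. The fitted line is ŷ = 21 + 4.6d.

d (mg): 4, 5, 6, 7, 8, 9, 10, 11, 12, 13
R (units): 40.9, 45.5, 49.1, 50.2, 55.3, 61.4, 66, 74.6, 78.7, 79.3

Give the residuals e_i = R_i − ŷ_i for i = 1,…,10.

d=4: ŷ = 21 + 4.6·4 = 39.4; e = 40.9 − 39.4 = 1.5
d=5: ŷ = 21 + 4.6·5 = 44; e = 45.5 − 44 = 1.5
d=6: ŷ = 21 + 4.6·6 = 48.6; e = 49.1 − 48.6 = 0.5
d=7: ŷ = 21 + 4.6·7 = 53.2; e = 50.2 − 53.2 = -3
d=8: ŷ = 21 + 4.6·8 = 57.8; e = 55.3 − 57.8 = -2.5
d=9: ŷ = 21 + 4.6·9 = 62.4; e = 61.4 − 62.4 = -1
d=10: ŷ = 21 + 4.6·10 = 67; e = 66 − 67 = -1
d=11: ŷ = 21 + 4.6·11 = 71.6; e = 74.6 − 71.6 = 3
d=12: ŷ = 21 + 4.6·12 = 76.2; e = 78.7 − 76.2 = 2.5
d=13: ŷ = 21 + 4.6·13 = 80.8; e = 79.3 − 80.8 = -1.5

1.5, 1.5, 0.5, -3, -2.5, -1, -1, 3, 2.5, -1.5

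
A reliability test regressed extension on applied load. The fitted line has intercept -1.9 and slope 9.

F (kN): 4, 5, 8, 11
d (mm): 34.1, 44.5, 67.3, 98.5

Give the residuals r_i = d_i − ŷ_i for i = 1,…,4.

0, 1.4, -2.8, 1.4

F=4: ŷ = -1.9 + 9·4 = 34.1; r = 34.1 − 34.1 = 0
F=5: ŷ = -1.9 + 9·5 = 43.1; r = 44.5 − 43.1 = 1.4
F=8: ŷ = -1.9 + 9·8 = 70.1; r = 67.3 − 70.1 = -2.8
F=11: ŷ = -1.9 + 9·11 = 97.1; r = 98.5 − 97.1 = 1.4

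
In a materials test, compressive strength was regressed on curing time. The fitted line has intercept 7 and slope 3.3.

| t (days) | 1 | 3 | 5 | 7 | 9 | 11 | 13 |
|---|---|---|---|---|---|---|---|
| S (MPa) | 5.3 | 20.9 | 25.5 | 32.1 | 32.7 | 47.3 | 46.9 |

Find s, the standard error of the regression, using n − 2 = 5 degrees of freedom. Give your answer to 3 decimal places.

s = 4.243

t=1: Ŝ = 7 + 3.3·1 = 10.3; e = 5.3 − 10.3 = -5
t=3: Ŝ = 7 + 3.3·3 = 16.9; e = 20.9 − 16.9 = 4
t=5: Ŝ = 7 + 3.3·5 = 23.5; e = 25.5 − 23.5 = 2
t=7: Ŝ = 7 + 3.3·7 = 30.1; e = 32.1 − 30.1 = 2
t=9: Ŝ = 7 + 3.3·9 = 36.7; e = 32.7 − 36.7 = -4
t=11: Ŝ = 7 + 3.3·11 = 43.3; e = 47.3 − 43.3 = 4
t=13: Ŝ = 7 + 3.3·13 = 49.9; e = 46.9 − 49.9 = -3
SSE = 25 + 16 + 4 + 4 + 16 + 16 + 9 = 90
s = √(90/5) = √18 ≈ 4.243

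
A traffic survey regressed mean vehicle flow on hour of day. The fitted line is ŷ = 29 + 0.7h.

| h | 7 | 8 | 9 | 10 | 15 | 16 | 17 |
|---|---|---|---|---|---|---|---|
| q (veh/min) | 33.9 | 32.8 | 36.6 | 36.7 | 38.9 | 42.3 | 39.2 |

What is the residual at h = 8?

e = -1.8

ŷ = 29 + 0.7·8 = 34.6
e = 32.8 − 34.6 = -1.8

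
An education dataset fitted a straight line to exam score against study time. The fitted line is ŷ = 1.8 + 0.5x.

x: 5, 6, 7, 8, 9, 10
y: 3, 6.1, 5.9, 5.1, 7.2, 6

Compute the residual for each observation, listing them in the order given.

x=5: ŷ = 1.8 + 0.5·5 = 4.3; e = 3 − 4.3 = -1.3
x=6: ŷ = 1.8 + 0.5·6 = 4.8; e = 6.1 − 4.8 = 1.3
x=7: ŷ = 1.8 + 0.5·7 = 5.3; e = 5.9 − 5.3 = 0.6
x=8: ŷ = 1.8 + 0.5·8 = 5.8; e = 5.1 − 5.8 = -0.7
x=9: ŷ = 1.8 + 0.5·9 = 6.3; e = 7.2 − 6.3 = 0.9
x=10: ŷ = 1.8 + 0.5·10 = 6.8; e = 6 − 6.8 = -0.8

-1.3, 1.3, 0.6, -0.7, 0.9, -0.8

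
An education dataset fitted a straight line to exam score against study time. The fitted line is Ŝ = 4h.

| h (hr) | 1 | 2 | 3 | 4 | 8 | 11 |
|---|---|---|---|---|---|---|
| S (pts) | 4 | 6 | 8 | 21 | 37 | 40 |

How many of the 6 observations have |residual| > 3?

h=1: Ŝ = 4·1 = 4; r = 4 − 4 = 0
h=2: Ŝ = 4·2 = 8; r = 6 − 8 = -2
h=3: Ŝ = 4·3 = 12; r = 8 − 12 = -4
h=4: Ŝ = 4·4 = 16; r = 21 − 16 = 5
h=8: Ŝ = 4·8 = 32; r = 37 − 32 = 5
h=11: Ŝ = 4·11 = 44; r = 40 − 44 = -4
|r| > 3: h=3 (|r|=4), h=4 (|r|=5), h=8 (|r|=5), h=11 (|r|=4) → 4

4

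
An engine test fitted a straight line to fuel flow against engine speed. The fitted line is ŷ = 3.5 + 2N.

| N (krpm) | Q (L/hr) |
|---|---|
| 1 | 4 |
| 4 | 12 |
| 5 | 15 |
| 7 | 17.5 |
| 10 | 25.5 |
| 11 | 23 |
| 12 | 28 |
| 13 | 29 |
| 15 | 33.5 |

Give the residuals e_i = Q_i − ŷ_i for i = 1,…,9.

-1.5, 0.5, 1.5, 0, 2, -2.5, 0.5, -0.5, 0

N=1: ŷ = 3.5 + 2·1 = 5.5; e = 4 − 5.5 = -1.5
N=4: ŷ = 3.5 + 2·4 = 11.5; e = 12 − 11.5 = 0.5
N=5: ŷ = 3.5 + 2·5 = 13.5; e = 15 − 13.5 = 1.5
N=7: ŷ = 3.5 + 2·7 = 17.5; e = 17.5 − 17.5 = 0
N=10: ŷ = 3.5 + 2·10 = 23.5; e = 25.5 − 23.5 = 2
N=11: ŷ = 3.5 + 2·11 = 25.5; e = 23 − 25.5 = -2.5
N=12: ŷ = 3.5 + 2·12 = 27.5; e = 28 − 27.5 = 0.5
N=13: ŷ = 3.5 + 2·13 = 29.5; e = 29 − 29.5 = -0.5
N=15: ŷ = 3.5 + 2·15 = 33.5; e = 33.5 − 33.5 = 0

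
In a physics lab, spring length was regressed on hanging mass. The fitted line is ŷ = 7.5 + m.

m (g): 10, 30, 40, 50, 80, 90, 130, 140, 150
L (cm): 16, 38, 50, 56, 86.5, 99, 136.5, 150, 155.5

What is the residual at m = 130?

ŷ = 7.5 + 130 = 137.5
e = 136.5 − 137.5 = -1

e = -1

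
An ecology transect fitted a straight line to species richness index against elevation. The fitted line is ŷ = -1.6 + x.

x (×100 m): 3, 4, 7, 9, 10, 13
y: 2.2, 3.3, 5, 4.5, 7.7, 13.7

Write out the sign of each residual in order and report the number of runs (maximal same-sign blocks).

x=3: ŷ = -1.6 + 3 = 1.4; r = 2.2 − 1.4 = 0.8
x=4: ŷ = -1.6 + 4 = 2.4; r = 3.3 − 2.4 = 0.9
x=7: ŷ = -1.6 + 7 = 5.4; r = 5 − 5.4 = -0.4
x=9: ŷ = -1.6 + 9 = 7.4; r = 4.5 − 7.4 = -2.9
x=10: ŷ = -1.6 + 10 = 8.4; r = 7.7 − 8.4 = -0.7
x=13: ŷ = -1.6 + 13 = 11.4; r = 13.7 − 11.4 = 2.3
Signs: + + − − − +
Runs: +×2, −×3, +×1 → 3

3 runs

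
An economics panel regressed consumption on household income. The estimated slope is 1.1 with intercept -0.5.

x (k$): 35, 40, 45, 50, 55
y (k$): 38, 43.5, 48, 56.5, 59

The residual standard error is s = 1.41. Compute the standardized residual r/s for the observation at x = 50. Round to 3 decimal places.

ŷ = -0.5 + 1.1·50 = 54.5
r = 56.5 − 54.5 = 2
r/s = 2 / 1.41 = 1.418

1.418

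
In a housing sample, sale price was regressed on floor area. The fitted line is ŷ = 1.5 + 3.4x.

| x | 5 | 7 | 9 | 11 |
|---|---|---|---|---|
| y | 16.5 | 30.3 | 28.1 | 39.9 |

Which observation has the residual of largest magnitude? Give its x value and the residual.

x = 7, r = 5

x=5: ŷ = 1.5 + 3.4·5 = 18.5; r = 16.5 − 18.5 = -2
x=7: ŷ = 1.5 + 3.4·7 = 25.3; r = 30.3 − 25.3 = 5
x=9: ŷ = 1.5 + 3.4·9 = 32.1; r = 28.1 − 32.1 = -4
x=11: ŷ = 1.5 + 3.4·11 = 38.9; r = 39.9 − 38.9 = 1
Largest |r| is 5 at x = 7, residual 5.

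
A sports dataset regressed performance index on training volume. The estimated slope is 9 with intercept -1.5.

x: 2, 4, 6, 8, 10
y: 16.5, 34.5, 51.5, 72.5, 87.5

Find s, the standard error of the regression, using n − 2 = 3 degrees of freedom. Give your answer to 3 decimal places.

x=2: ŷ = -1.5 + 9·2 = 16.5; r = 16.5 − 16.5 = 0
x=4: ŷ = -1.5 + 9·4 = 34.5; r = 34.5 − 34.5 = 0
x=6: ŷ = -1.5 + 9·6 = 52.5; r = 51.5 − 52.5 = -1
x=8: ŷ = -1.5 + 9·8 = 70.5; r = 72.5 − 70.5 = 2
x=10: ŷ = -1.5 + 9·10 = 88.5; r = 87.5 − 88.5 = -1
SSE = 0 + 0 + 1 + 4 + 1 = 6
s = √(6/3) = √2 ≈ 1.414

s = 1.414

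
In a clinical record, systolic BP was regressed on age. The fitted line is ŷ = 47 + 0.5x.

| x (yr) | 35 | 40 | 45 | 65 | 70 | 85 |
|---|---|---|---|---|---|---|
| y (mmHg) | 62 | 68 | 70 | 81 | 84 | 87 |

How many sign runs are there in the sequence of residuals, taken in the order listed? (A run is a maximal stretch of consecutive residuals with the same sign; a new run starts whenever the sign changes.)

x=35: ŷ = 47 + 0.5·35 = 64.5; e = 62 − 64.5 = -2.5
x=40: ŷ = 47 + 0.5·40 = 67; e = 68 − 67 = 1
x=45: ŷ = 47 + 0.5·45 = 69.5; e = 70 − 69.5 = 0.5
x=65: ŷ = 47 + 0.5·65 = 79.5; e = 81 − 79.5 = 1.5
x=70: ŷ = 47 + 0.5·70 = 82; e = 84 − 82 = 2
x=85: ŷ = 47 + 0.5·85 = 89.5; e = 87 − 89.5 = -2.5
Signs: − + + + + −
Runs: −×1, +×4, −×1 → 3

3 runs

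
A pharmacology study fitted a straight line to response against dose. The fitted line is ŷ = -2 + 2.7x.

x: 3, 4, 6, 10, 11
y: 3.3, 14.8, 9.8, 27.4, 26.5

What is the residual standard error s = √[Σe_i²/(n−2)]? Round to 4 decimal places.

x=3: ŷ = -2 + 2.7·3 = 6.1; e = 3.3 − 6.1 = -2.8
x=4: ŷ = -2 + 2.7·4 = 8.8; e = 14.8 − 8.8 = 6
x=6: ŷ = -2 + 2.7·6 = 14.2; e = 9.8 − 14.2 = -4.4
x=10: ŷ = -2 + 2.7·10 = 25; e = 27.4 − 25 = 2.4
x=11: ŷ = -2 + 2.7·11 = 27.7; e = 26.5 − 27.7 = -1.2
SSE = 7.84 + 36 + 19.36 + 5.76 + 1.44 = 70.4
s = √(70.4/3) = √23.4667 ≈ 4.8442

s = 4.8442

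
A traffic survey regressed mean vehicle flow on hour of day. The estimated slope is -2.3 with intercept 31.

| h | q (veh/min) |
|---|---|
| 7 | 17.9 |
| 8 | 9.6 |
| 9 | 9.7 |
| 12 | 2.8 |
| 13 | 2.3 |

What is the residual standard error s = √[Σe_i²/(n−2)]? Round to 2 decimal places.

h=7: ŷ = 31 − 2.3·7 = 14.9; e = 17.9 − 14.9 = 3
h=8: ŷ = 31 − 2.3·8 = 12.6; e = 9.6 − 12.6 = -3
h=9: ŷ = 31 − 2.3·9 = 10.3; e = 9.7 − 10.3 = -0.6
h=12: ŷ = 31 − 2.3·12 = 3.4; e = 2.8 − 3.4 = -0.6
h=13: ŷ = 31 − 2.3·13 = 1.1; e = 2.3 − 1.1 = 1.2
SSE = 9 + 9 + 0.36 + 0.36 + 1.44 = 20.16
s = √(20.16/3) = √6.72 ≈ 2.59

s = 2.59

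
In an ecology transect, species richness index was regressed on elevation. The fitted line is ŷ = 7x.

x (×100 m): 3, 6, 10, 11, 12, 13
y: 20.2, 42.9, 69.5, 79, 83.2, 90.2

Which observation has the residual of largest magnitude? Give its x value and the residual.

x=3: ŷ = 7·3 = 21; r = 20.2 − 21 = -0.8
x=6: ŷ = 7·6 = 42; r = 42.9 − 42 = 0.9
x=10: ŷ = 7·10 = 70; r = 69.5 − 70 = -0.5
x=11: ŷ = 7·11 = 77; r = 79 − 77 = 2
x=12: ŷ = 7·12 = 84; r = 83.2 − 84 = -0.8
x=13: ŷ = 7·13 = 91; r = 90.2 − 91 = -0.8
Largest |r| is 2 at x = 11, residual 2.

x = 11, r = 2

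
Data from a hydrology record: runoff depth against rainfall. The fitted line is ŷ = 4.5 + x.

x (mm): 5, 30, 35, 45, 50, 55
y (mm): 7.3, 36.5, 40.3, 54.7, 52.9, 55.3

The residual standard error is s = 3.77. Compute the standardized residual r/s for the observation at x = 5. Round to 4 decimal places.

-0.5836

ŷ = 4.5 + 5 = 9.5
r = 7.3 − 9.5 = -2.2
r/s = -2.2 / 3.77 = -0.5836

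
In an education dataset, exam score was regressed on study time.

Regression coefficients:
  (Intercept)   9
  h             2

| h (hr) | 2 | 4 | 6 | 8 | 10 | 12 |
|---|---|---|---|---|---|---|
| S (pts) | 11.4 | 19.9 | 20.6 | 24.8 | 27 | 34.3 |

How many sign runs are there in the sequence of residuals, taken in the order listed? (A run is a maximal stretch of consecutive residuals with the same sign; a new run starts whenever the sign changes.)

h=2: ŷ = 9 + 2·2 = 13; e = 11.4 − 13 = -1.6
h=4: ŷ = 9 + 2·4 = 17; e = 19.9 − 17 = 2.9
h=6: ŷ = 9 + 2·6 = 21; e = 20.6 − 21 = -0.4
h=8: ŷ = 9 + 2·8 = 25; e = 24.8 − 25 = -0.2
h=10: ŷ = 9 + 2·10 = 29; e = 27 − 29 = -2
h=12: ŷ = 9 + 2·12 = 33; e = 34.3 − 33 = 1.3
Signs: − + − − − +
Runs: −×1, +×1, −×3, +×1 → 4

4 runs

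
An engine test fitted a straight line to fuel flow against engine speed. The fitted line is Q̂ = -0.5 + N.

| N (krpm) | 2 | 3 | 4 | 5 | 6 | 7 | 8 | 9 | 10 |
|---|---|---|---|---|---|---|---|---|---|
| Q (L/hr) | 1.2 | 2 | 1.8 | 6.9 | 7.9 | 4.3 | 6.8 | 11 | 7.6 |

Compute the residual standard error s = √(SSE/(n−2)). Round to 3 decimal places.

s = 2.068

N=2: Q̂ = -0.5 + 2 = 1.5; e = 1.2 − 1.5 = -0.3
N=3: Q̂ = -0.5 + 3 = 2.5; e = 2 − 2.5 = -0.5
N=4: Q̂ = -0.5 + 4 = 3.5; e = 1.8 − 3.5 = -1.7
N=5: Q̂ = -0.5 + 5 = 4.5; e = 6.9 − 4.5 = 2.4
N=6: Q̂ = -0.5 + 6 = 5.5; e = 7.9 − 5.5 = 2.4
N=7: Q̂ = -0.5 + 7 = 6.5; e = 4.3 − 6.5 = -2.2
N=8: Q̂ = -0.5 + 8 = 7.5; e = 6.8 − 7.5 = -0.7
N=9: Q̂ = -0.5 + 9 = 8.5; e = 11 − 8.5 = 2.5
N=10: Q̂ = -0.5 + 10 = 9.5; e = 7.6 − 9.5 = -1.9
SSE = 0.09 + 0.25 + 2.89 + 5.76 + 5.76 + 4.84 + 0.49 + 6.25 + 3.61 = 29.94
s = √(29.94/7) = √4.27714 ≈ 2.068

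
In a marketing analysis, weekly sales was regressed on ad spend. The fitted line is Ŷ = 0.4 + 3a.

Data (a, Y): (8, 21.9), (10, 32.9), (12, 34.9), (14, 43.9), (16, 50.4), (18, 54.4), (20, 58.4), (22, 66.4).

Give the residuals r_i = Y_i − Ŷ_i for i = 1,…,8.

a=8: Ŷ = 0.4 + 3·8 = 24.4; r = 21.9 − 24.4 = -2.5
a=10: Ŷ = 0.4 + 3·10 = 30.4; r = 32.9 − 30.4 = 2.5
a=12: Ŷ = 0.4 + 3·12 = 36.4; r = 34.9 − 36.4 = -1.5
a=14: Ŷ = 0.4 + 3·14 = 42.4; r = 43.9 − 42.4 = 1.5
a=16: Ŷ = 0.4 + 3·16 = 48.4; r = 50.4 − 48.4 = 2
a=18: Ŷ = 0.4 + 3·18 = 54.4; r = 54.4 − 54.4 = 0
a=20: Ŷ = 0.4 + 3·20 = 60.4; r = 58.4 − 60.4 = -2
a=22: Ŷ = 0.4 + 3·22 = 66.4; r = 66.4 − 66.4 = 0

-2.5, 2.5, -1.5, 1.5, 2, 0, -2, 0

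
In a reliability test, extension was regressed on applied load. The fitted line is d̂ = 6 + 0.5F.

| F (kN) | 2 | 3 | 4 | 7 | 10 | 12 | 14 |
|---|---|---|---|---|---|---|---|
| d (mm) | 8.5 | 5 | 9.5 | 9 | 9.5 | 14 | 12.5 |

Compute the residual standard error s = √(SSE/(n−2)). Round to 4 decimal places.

F=2: d̂ = 6 + 0.5·2 = 7; e = 8.5 − 7 = 1.5
F=3: d̂ = 6 + 0.5·3 = 7.5; e = 5 − 7.5 = -2.5
F=4: d̂ = 6 + 0.5·4 = 8; e = 9.5 − 8 = 1.5
F=7: d̂ = 6 + 0.5·7 = 9.5; e = 9 − 9.5 = -0.5
F=10: d̂ = 6 + 0.5·10 = 11; e = 9.5 − 11 = -1.5
F=12: d̂ = 6 + 0.5·12 = 12; e = 14 − 12 = 2
F=14: d̂ = 6 + 0.5·14 = 13; e = 12.5 − 13 = -0.5
SSE = 2.25 + 6.25 + 2.25 + 0.25 + 2.25 + 4 + 0.25 = 17.5
s = √(17.5/5) = √3.5 ≈ 1.8708

s = 1.8708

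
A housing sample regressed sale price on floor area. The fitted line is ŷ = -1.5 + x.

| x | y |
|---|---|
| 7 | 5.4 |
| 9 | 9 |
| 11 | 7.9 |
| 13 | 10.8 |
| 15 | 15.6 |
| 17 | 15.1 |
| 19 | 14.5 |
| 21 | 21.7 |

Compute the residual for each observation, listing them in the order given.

x=7: ŷ = -1.5 + 7 = 5.5; e = 5.4 − 5.5 = -0.1
x=9: ŷ = -1.5 + 9 = 7.5; e = 9 − 7.5 = 1.5
x=11: ŷ = -1.5 + 11 = 9.5; e = 7.9 − 9.5 = -1.6
x=13: ŷ = -1.5 + 13 = 11.5; e = 10.8 − 11.5 = -0.7
x=15: ŷ = -1.5 + 15 = 13.5; e = 15.6 − 13.5 = 2.1
x=17: ŷ = -1.5 + 17 = 15.5; e = 15.1 − 15.5 = -0.4
x=19: ŷ = -1.5 + 19 = 17.5; e = 14.5 − 17.5 = -3
x=21: ŷ = -1.5 + 21 = 19.5; e = 21.7 − 19.5 = 2.2

-0.1, 1.5, -1.6, -0.7, 2.1, -0.4, -3, 2.2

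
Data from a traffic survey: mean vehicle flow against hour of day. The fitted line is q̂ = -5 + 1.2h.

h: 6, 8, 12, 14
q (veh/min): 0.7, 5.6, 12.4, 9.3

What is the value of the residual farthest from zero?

h=6: q̂ = -5 + 1.2·6 = 2.2; e = 0.7 − 2.2 = -1.5
h=8: q̂ = -5 + 1.2·8 = 4.6; e = 5.6 − 4.6 = 1
h=12: q̂ = -5 + 1.2·12 = 9.4; e = 12.4 − 9.4 = 3
h=14: q̂ = -5 + 1.2·14 = 11.8; e = 9.3 − 11.8 = -2.5
Largest |e| is 3 at h = 12, residual 3.

e = 3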